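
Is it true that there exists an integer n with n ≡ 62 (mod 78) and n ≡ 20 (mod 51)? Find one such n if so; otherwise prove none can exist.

n = 530

gcd(78, 51) = 3. A simultaneous solution exists iff 62 ≡ 20 (mod 3); here 62 mod 3 = 2 = 20 mod 3, so it does.
Step through n = 62, 62 + 78, 62 + 2·78, …: the values 62, 140, 218, 296, 374, 452, 530 reduce mod 51 to 11, 38, 14, 41, 17, 44, 20. The value 530 hits 20.
Indeed 530 ≡ 62 (mod 78) and 530 ≡ 20 (mod 51).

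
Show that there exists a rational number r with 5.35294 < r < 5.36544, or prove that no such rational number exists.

Multiplying by 11: 11·5.35294 = 58.88234 and 11·5.36544 = 59.01984, so the integer 59 lies strictly between them.
Hence 59/11 is a rational number with 5.35294 < 59/11 < 5.36544.

r = 59/11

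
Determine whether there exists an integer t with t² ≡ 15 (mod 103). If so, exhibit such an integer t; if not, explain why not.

t = 85

Take t = 85. Then 85² = 7225 = 70·103 + 15, so 85² ≡ 15 (mod 103).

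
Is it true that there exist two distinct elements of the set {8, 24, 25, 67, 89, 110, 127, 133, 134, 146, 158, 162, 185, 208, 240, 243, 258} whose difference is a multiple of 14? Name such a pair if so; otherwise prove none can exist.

Yes: 8 and 134.

Both 8 and 134 leave remainder 8 on division by 14; their difference 126 = 9·14 is a multiple of 14.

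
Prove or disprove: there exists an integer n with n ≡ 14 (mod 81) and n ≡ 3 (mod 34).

The moduli 81 and 34 are coprime, so by the Chinese Remainder Theorem a unique solution modulo 2754 exists.
Write n = 14 + 81t and require 14 + 81t ≡ 3 (mod 34), i.e. 81t ≡ 23 (mod 34).
81 ≡ 13 (mod 34), so this reads 13t ≡ 23 (mod 34). Note 13·21 = 273 ≡ 1 (mod 34) (as 273 − 1 = 8·34), so 13⁻¹ ≡ 21.
Multiplying by 21: t ≡ 21·23 = 483 ≡ 7 (mod 34).
With t = 7: n = 14 + 81·7 = 581.
Verify: 581 = 7·81 + 14 and 581 = 17·34 + 3. ✓

n = 581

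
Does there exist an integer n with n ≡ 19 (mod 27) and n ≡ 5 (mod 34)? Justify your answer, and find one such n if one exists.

n = 73

Since 27 and 34 share no common factor, CRT says the pair of congruences has a solution (unique mod 918).
Any solution of the first congruence is n = 19 + 27t; substituting into the second, 27t ≡ 5 − 19 ≡ 20 (mod 34).
To invert 27 modulo 34: 34 = 1·27 + 7, 27 = 3·7 + 6, 7 = 1·6 + 1, 6 = 6·1 + 0, and unwinding, 1 = 7 − 1·6 = 7 − (27 − 3·7) = −27 + 4·7 = −27 + 4·(34 − 1·27) = 4·34 − 5·27. Thus 27⁻¹ ≡ -5 ≡ 29 (mod 34).
Therefore t ≡ 29·20 = 580 ≡ 2 (mod 34).
With t = 2: n = 19 + 27·2 = 73.
Check: 73 mod 27 = 19, 73 mod 34 = 5. ✓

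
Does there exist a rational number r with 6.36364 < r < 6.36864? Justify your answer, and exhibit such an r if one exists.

Scale by 19: the interval becomes (120.90916, 121.00416), which contains the integer 121.
Hence 121/19 is a rational number with 6.36364 < 121/19 < 6.36864.

r = 121/19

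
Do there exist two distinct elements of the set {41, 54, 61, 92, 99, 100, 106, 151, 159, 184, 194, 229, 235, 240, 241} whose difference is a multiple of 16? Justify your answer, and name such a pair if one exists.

No such pair exists.

Residues mod 16: 41↦9, 54↦6, 61↦13, 92↦12, 99↦3, 100↦4, 106↦10, 151↦7, 159↦15, 184↦8, 194↦2, 229↦5, 235↦11, 240↦0, 241↦1.
All 15 residues are distinct, so no two elements differ by a multiple of 16.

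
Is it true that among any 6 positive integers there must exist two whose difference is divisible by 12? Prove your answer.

Consider the 6 integers 41, 42, …, 46. They lie in distinct residue classes modulo 12, since 6 ≤ 12.
Any two of them differ by at most 5 < 12 and by at least 1, so no difference is a multiple of 12.

No; for instance {41, 42, 43, 44, 45, 46} is a counterexample.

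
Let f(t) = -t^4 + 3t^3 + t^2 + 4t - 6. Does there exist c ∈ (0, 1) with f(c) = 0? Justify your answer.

f(0) = -6 and f(1) = 1, which have opposite signs.
f is continuous everywhere (it is a polynomial), in particular on [0, 1].
By the Intermediate Value Theorem, f takes the value 0 somewhere in the open interval.

Yes, such a c exists.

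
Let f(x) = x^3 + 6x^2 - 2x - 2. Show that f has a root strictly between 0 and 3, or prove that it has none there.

Yes, f has a root in the interval.

f(0) = -2 and f(3) = 73, which have opposite signs.
Since f is a polynomial it is continuous on [0, 3].
By the Intermediate Value Theorem, f takes the value 0 somewhere in the open interval.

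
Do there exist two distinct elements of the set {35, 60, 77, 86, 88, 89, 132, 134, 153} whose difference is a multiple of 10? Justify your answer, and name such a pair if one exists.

Residues mod 10: 35↦5, 60↦0, 77↦7, 86↦6, 88↦8, 89↦9, 132↦2, 134↦4, 153↦3.
All 9 residues are distinct, so no two elements differ by a multiple of 10.

No, no such pair exists.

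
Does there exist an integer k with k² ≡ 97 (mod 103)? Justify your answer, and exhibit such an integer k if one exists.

k = 71

Take k = 71. Then 71² = 5041 = 48·103 + 97, so 71² ≡ 97 (mod 103).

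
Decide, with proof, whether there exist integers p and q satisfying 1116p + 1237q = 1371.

1116 and 1237 are coprime, so 1116p + 1237q ranges over all of ℤ.
Run the Euclidean algorithm on 1237 and 1116: 1237 = 1·1116 + 121, 1116 = 9·121 + 27, 121 = 4·27 + 13, 27 = 2·13 + 1, 13 = 13·1 + 0.
Working back up the chain: 1 = 27 − 2·13 = 27 − 2·(121 − 4·27) = −2·121 + 9·27 = −2·121 + 9·(1116 − 9·121) = 9·1116 − 83·121 = 9·1116 − 83·(1237 − 1·1116) = −83·1237 + 92·1116. So 1116·92 + 1237·(-83) = 1.
Scaling by 1371 gives the particular solution (p, q) = (126132, -113793).
Subtracting 101·1237 from p and adding 101·1116 to q gives the tidier solution (1195, -1077).
Indeed 1116·1195 + 1237·(-1077) = 1333620 − 1332249 = 1371.

p = 1195, q = -1077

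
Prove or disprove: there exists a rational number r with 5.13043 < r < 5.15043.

r = 36/7

Scale by 7: the interval becomes (35.91301, 36.05301), which contains the integer 36.
Hence 36/7 is a rational number with 5.13043 < 36/7 < 5.15043.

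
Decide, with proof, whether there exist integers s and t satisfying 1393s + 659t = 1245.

1393 and 659 are coprime, so 1393s + 659t ranges over all of ℤ.
Run the Euclidean algorithm on 1393 and 659: 1393 = 2·659 + 75, 659 = 8·75 + 59, 75 = 1·59 + 16, 59 = 3·16 + 11, 16 = 1·11 + 5, 11 = 2·5 + 1, 5 = 5·1 + 0.
Unwinding: 1 = 11 − 2·5 = 11 − 2·(16 − 1·11) = −2·16 + 3·11 = −2·16 + 3·(59 − 3·16) = 3·59 − 11·16 = 3·59 − 11·(75 − 1·59) = −11·75 + 14·59 = −11·75 + 14·(659 − 8·75) = 14·659 − 123·75 = 14·659 − 123·(1393 − 2·659) = −123·1393 + 260·659, i.e. 1393·(-123) + 659·260 = 1.
Scaling by 1245 gives the particular solution (s, t) = (-153135, 323700).
Shifting by a multiple of (659, −1393) keeps it a solution: s = -153135 + 233·659 = 412, t = 323700 − 233·1393 = -869.
Check: 1393·412 + 659·(-869) = 573916 − 572671 = 1245. ✓

s = 412, t = -869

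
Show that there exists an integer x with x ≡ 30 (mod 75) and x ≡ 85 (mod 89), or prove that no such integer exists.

Since 75 and 89 share no common factor, CRT says the pair of congruences has a solution (unique mod 6675).
Any solution of the first congruence is x = 30 + 75t; substituting into the second, 75t ≡ 85 − 30 ≡ 55 (mod 89).
To invert 75 modulo 89: 89 = 1·75 + 14, 75 = 5·14 + 5, 14 = 2·5 + 4, 5 = 1·4 + 1, 4 = 4·1 + 0, and unwinding, 1 = 5 − 1·4 = 5 − (14 − 2·5) = −14 + 3·5 = −14 + 3·(75 − 5·14) = 3·75 − 16·14 = 3·75 − 16·(89 − 1·75) = −16·89 + 19·75. Thus 75⁻¹ ≡ 19 (mod 89).
Therefore t ≡ 19·55 = 1045 ≡ 66 (mod 89).
Taking t = 66 gives x = 30 + 75·66 = 4980.
Verify: 4980 = 66·75 + 30 and 4980 = 55·89 + 85. ✓

x = 4980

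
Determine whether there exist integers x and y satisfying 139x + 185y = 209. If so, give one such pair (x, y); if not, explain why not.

x = 96, y = -71

139 and 185 are coprime, so 139x + 185y ranges over all of ℤ.
Euclidean algorithm: 185 = 1·139 + 46, 139 = 3·46 + 1, 46 = 46·1 + 0.
Working back up the chain: 1 = 139 − 3·46 = 139 − 3·(185 − 1·139) = −3·185 + 4·139. So 139·4 + 185·(-3) = 1.
Times 209: 139·836 + 185·(-627) = 209, so (836, -627) solves it.
The general solution is x = 836 + 185k, y = -627 − 139k; taking k = -4 gives the smaller pair x = 96, y = -71.
Check: 139·96 + 185·(-71) = 13344 − 13135 = 209. ✓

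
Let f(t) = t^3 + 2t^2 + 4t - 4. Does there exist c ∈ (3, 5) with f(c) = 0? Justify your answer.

No such root exists.

Evaluate at the endpoints: f(3) = 53, f(5) = 191 — same sign (positive).
The derivative f'(t) = 3t^2 + 4t + 4 is a quadratic with discriminant 4² − 4·3·4 = -32 < 0; it never vanishes, so it is always positive (sign of the leading coefficient).
Hence f is strictly increasing on ℝ, and in particular on [3, 5]. A strictly monotone function with same-sign endpoint values stays positive on the whole interval, so f has no zero in (3, 5).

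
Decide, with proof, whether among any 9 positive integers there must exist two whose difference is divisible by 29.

Consider the 9 integers 110, 111, …, 118. They lie in distinct residue classes modulo 29, since 9 ≤ 29.
The differences between them range over 1, …, 8, none of which is divisible by 29.

No; for instance {110, 111, 112, 113, 114, 115, 116, 117, 118} is a counterexample.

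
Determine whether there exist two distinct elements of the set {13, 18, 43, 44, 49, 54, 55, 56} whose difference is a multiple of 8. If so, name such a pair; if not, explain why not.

There is no such pair.

Residues mod 8: 13↦5, 18↦2, 43↦3, 44↦4, 49↦1, 54↦6, 55↦7, 56↦0.
No residue repeats among the 8 elements, so no pair has difference ≡ 0 (mod 8).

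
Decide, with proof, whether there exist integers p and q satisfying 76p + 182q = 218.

p = 34, q = -13

gcd(76, 182) = 2, and 2 divides 218, so integer solutions exist.
Dividing through by 2 reduces the equation to 38p + 91q = 109.
Euclidean algorithm: 91 = 2·38 + 15, 38 = 2·15 + 8, 15 = 1·8 + 7, 8 = 1·7 + 1, 7 = 7·1 + 0.
Back-substituting, 1 = 8 − 1·7 = 8 − (15 − 1·8) = −15 + 2·8 = −15 + 2·(38 − 2·15) = 2·38 − 5·15 = 2·38 − 5·(91 − 2·38) = −5·91 + 12·38; that is, 38·12 + 91·(-5) = 1.
Multiplying through by 109: p = 12·109 = 1308, q = (-5)·109 = -545 is a solution.
Subtracting 14·91 from p and adding 14·38 to q gives the tidier solution (34, -13).
Check: 76·34 + 182·(-13) = 2584 − 2366 = 218. ✓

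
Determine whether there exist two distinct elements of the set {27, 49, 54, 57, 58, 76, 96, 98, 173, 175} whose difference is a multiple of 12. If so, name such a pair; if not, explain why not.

Residues mod 12: 27↦3, 49↦1, 54↦6, 57↦9, 58↦10, 76↦4, 96↦0, 98↦2, 173↦5, 175↦7.
These 10 residues are pairwise different, hence no difference of two elements is divisible by 12.

There is no such pair.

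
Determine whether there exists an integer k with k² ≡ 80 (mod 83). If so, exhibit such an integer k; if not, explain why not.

There is no such integer.

Apply Euler's criterion with the prime 83: 80 is a quadratic residue iff 80^41 ≡ 1 (mod 83), and a non-residue iff it is ≡ −1.
Squaring successively (mod 83): 80^2 = 6400 ≡ 9; 80^4 ≡ 9² = 81 ≡ 81; 80^8 ≡ 81² = 6561 ≡ 4; 80^16 ≡ 4² = 16 ≡ 16; 80^32 ≡ 16² = 256 ≡ 7.
Since 41 = 32 + 8 + 1, 80^41 ≡ 7 · 4 · 80; multiplying out mod 83: 7·4 = 28 ≡ 28, then 28·80 = 2240 ≡ 82. Thus 80^41 ≡ 82 ≡ −1 (mod 83).
By Euler's criterion 80 is a quadratic non-residue mod 83: no k satisfies k² ≡ 80 (mod 83).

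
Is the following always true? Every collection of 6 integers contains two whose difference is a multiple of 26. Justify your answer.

Take the 6 consecutive integers 24, 25, …, 29: their residues mod 26 are all distinct because 6 ≤ 26.
The differences between them range over 1, …, 5, none of which is divisible by 26.

No; for instance {24, 25, 26, 27, 28, 29} is a counterexample.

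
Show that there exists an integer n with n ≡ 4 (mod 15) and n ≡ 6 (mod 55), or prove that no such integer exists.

There is no such integer.

Reduce both congruences modulo 5, which divides 15 and 55: they say n ≡ 4 (mod 5) and n ≡ 6 (mod 5).
However 4 ≡ 4 and 6 ≡ 1 (mod 5), and 4 ≠ 1.
Therefore no such n exists.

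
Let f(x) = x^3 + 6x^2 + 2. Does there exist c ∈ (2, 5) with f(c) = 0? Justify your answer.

No such root exists.

The endpoint values f(2) = 34 and f(5) = 277 are both positive. Claim: f(x) > 0 for every x in (2, 5).
Shift to the endpoint 2: with x = 2 + u (0 < u < 3), one computes f(2 + u) = u^3 + 12u^2 + 36u + 34.
All 4 nonzero coefficients of this polynomial in u are positive; hence for u > 0 the value is a sum of positive terms (the constant 34 among them).
Therefore f(x) > 0 throughout (2, 5), and f has no zero there.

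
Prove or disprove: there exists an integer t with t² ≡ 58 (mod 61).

t = 34

Take t = 34. Then 34² = 1156 = 18·61 + 58, so 34² ≡ 58 (mod 61).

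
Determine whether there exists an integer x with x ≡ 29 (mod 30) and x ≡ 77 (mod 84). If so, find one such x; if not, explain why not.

Here gcd(30, 84) = 6, and both 29 and 77 leave remainder 5 mod 6, so the system is consistent.
Write x = 29 + 30t. Then 30t ≡ 77 − 29 ≡ 48 (mod 84); dividing through by 6 gives 5t ≡ 8 (mod 14).
To invert 5 modulo 14: 14 = 2·5 + 4, 5 = 1·4 + 1, 4 = 4·1 + 0, and unwinding, 1 = 5 − 1·4 = 5 − (14 − 2·5) = −14 + 3·5. Thus 5⁻¹ ≡ 3 (mod 14).
Multiplying by 3: t ≡ 3·8 = 24 ≡ 10 (mod 14).
Then x = 29 + 30·10 = 329.
Check: 329 mod 30 = 29, 329 mod 84 = 77. ✓

x = 329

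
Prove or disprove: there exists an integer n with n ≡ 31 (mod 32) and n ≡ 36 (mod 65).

The moduli 32 and 65 are coprime, so by the Chinese Remainder Theorem a unique solution modulo 2080 exists.
Write n = 31 + 32t and require 31 + 32t ≡ 36 (mod 65), i.e. 32t ≡ 5 (mod 65).
Since 32·63 = 2016 = 31·65 + 1, the inverse of 32 mod 65 is 63.
Multiplying by 63: t ≡ 63·5 = 315 ≡ 55 (mod 65).
With t = 55: n = 31 + 32·55 = 1791.
Indeed 1791 ≡ 31 (mod 32) and 1791 ≡ 36 (mod 65).

n = 1791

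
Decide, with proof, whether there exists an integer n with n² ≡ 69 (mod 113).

n = 42 works: 42² = 1764, and 1764 − 69 = 1695 = 15·113.

n = 42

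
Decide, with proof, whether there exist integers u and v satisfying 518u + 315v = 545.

There are no such integers.

Any value of 518u + 315v is a multiple of gcd(518, 315) = 7.
But 545 = 7·77 + 6, so 7 ∤ 545.
Therefore 518u + 315v = 545 has no solution in integers.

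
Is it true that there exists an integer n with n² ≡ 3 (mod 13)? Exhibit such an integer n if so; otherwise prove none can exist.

Take n = 4. Then 4² = 16 = 1·13 + 3, so 4² ≡ 3 (mod 13).

n = 4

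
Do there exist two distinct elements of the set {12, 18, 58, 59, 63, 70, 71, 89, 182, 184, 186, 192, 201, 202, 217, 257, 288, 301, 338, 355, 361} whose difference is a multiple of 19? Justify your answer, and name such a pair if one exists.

Both 12 and 202 leave remainder 12 on division by 19; their difference 190 = 10·19 is a multiple of 19.

12 and 202 are such a pair.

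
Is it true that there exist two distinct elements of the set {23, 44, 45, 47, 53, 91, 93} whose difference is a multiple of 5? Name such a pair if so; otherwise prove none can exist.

23 mod 5 = 3 and 53 mod 5 = 3, so 53 − 23 = 30 = 6·5.

The pair (23, 53) works.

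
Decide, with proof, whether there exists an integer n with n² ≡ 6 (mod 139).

n = 59

n = 59 works: 59² = 3481, and 3481 − 6 = 3475 = 25·139.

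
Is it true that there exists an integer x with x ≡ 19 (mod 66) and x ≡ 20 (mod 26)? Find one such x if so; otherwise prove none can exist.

There is no such integer.

gcd(66, 26) = 2. If x ≡ 19 (mod 66) and x ≡ 20 (mod 26), then x ≡ 19 (mod 2) and x ≡ 20 (mod 2).
But 19 mod 2 = 1 while 20 mod 2 = 0, a contradiction.
Therefore no such x exists.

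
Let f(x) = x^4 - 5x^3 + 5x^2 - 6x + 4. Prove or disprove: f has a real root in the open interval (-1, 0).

f(-1) = 21 and f(0) = 4, both positive, so a sign-change argument is unavailable; we show f keeps this sign on the whole interval.
Substitute x = −u, where 0 < u < 1 on the interval. Expanding, f(−u) = u^4 + 5u^3 + 5u^2 + 6u + 4.
All 5 nonzero coefficients of this polynomial in u are positive; hence for u > 0 the value is a sum of positive terms (the constant 4 among them).
Therefore f(x) > 0 throughout (-1, 0), and f has no zero there.

No.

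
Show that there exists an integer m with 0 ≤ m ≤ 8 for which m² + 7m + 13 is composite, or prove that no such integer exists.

m = 8

At m = 8: 8² + 7·8 + 13 = 133 = 7·19, which is composite.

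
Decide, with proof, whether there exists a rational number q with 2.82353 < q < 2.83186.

Multiplying by 23: 23·2.82353 = 64.94119 and 23·2.83186 = 65.13278, so the integer 65 lies strictly between them.
Dividing back, 2.82353 < 65/23 < 2.83186, and 65/23 is rational.

q = 65/23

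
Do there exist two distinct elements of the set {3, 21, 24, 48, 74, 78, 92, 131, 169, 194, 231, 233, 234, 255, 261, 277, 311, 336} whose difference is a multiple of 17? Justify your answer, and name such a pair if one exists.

Yes: 24 and 92.

24 mod 17 = 7 and 92 mod 17 = 7, so 92 − 24 = 68 = 4·17.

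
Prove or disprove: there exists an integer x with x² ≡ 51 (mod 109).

There is no such integer.

109 is prime, so by Euler's criterion 51 is a square mod 109 iff 51^((109−1)/2) = 51^54 ≡ 1 (mod 109).
Repeated squaring mod 109: 51^2 = 2601 ≡ 94; 51^4 ≡ 94² = 8836 ≡ 7; 51^8 ≡ 7² = 49 ≡ 49; 51^16 ≡ 49² = 2401 ≡ 3; 51^32 ≡ 3² = 9 ≡ 9.
Since 54 = 32 + 16 + 4 + 2, 51^54 ≡ 9 · 3 · 7 · 94; multiplying out mod 109: 9·3 = 27 ≡ 27, then 27·7 = 189 ≡ 80, then 80·94 = 7520 ≡ 108. Thus 51^54 ≡ 108 ≡ −1 (mod 109).
The value −1 means 51 is a non-residue modulo 109, so x² ≡ 51 (mod 109) is impossible.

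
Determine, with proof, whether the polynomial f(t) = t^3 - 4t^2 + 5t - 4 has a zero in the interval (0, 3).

Yes, f has a root in the interval.

f(0) = -4 and f(3) = 2, which have opposite signs.
As a polynomial, f is continuous on every closed interval.
By the Intermediate Value Theorem f must vanish at some point of (0, 3).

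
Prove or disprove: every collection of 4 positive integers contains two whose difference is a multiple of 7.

Take the 4 consecutive integers 17, 18, 19, 20: their residues mod 7 are all distinct because 4 ≤ 7.
No two share a residue, so no pair has difference divisible by 7; the claim fails for this set.

No; for instance {17, 18, 19, 20} is a counterexample.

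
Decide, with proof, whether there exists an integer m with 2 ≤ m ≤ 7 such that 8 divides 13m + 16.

There is no such integer m in that range.

At m = 2, 13·2 + 16 = 42 ≡ 2 (mod 8), and each step in m adds 13 ≡ 5 (mod 8), giving residues 2, 7, 4, 1, 6, 3 for m = 2, 3, …, 7.
The residue 0 does not occur, so no m in [2, 7] makes 13m + 16 a multiple of 8.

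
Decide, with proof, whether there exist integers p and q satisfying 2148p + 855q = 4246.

There are no such integers.

gcd(2148, 855) = 3, so every integer of the form 2148p + 855q is a multiple of 3.
But 4246 is not a multiple of 3 (it leaves remainder 1).
Therefore 2148p + 855q = 4246 has no solution in integers.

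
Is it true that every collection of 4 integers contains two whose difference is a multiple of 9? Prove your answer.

Take the 4 consecutive integers 4, 5, 6, 7: their residues mod 9 are all distinct because 4 ≤ 9.
No two share a residue, so no pair has difference divisible by 9; the claim fails for this set.

No; for instance {4, 5, 6, 7} is a counterexample.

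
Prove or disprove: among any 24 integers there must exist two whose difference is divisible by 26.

Take the 24 consecutive integers 117, 118, …, 140: their residues mod 26 are all distinct because 24 ≤ 26.
No two share a residue, so no pair has difference divisible by 26; the claim fails for this set.

No, the set {117, 118, 119, 120, 121, 122, 123, 124, 125, 126, 127, 128, 129, 130, 131, 132, 133, 134, 135, 136, 137, 138, 139, 140} is a counterexample.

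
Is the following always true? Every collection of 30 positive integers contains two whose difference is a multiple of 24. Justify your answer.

There are exactly 24 possible remainders on division by 24.
With 30 integers and only 24 classes, the pigeonhole principle forces two of them, say a and b, into the same class.
Their difference a − b is then a multiple of 24.

Yes.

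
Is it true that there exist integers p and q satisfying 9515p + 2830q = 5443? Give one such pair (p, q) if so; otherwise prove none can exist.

There are no such integers.

gcd(9515, 2830) = 5, so every integer of the form 9515p + 2830q is a multiple of 5.
But 5443 is not a multiple of 5 (it leaves remainder 3).
Therefore 9515p + 2830q = 5443 has no solution in integers.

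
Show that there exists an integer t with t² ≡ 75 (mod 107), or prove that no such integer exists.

Take t = 90. Then 90² = 8100 = 75·107 + 75, so 90² ≡ 75 (mod 107).

t = 90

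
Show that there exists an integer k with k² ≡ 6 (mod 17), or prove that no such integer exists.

Squares mod 17 repeat after k = 8 (as (−k)² = k²); for k = 0..8 they are 0, 1, 4, 9, 16, 8, 2, 15, 13.
So the quadratic residues mod 17 are {0, 1, 2, 4, 8, 9, 13, 15, 16}, and 6 is not among them.
Therefore k² ≡ 6 (mod 17) has no solution.

There is no such integer.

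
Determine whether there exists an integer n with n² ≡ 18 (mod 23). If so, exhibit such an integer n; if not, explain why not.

Take n = 8. Then 8² = 64 = 2·23 + 18, so 8² ≡ 18 (mod 23).

n = 8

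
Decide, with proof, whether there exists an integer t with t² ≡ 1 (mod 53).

Take t = 52. Then 52² = 2704 = 51·53 + 1, so 52² ≡ 1 (mod 53).

t = 52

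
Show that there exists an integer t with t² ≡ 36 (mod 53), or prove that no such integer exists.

t = 6

Take t = 6. Then 6² = 36, and since 0 ≤ 36 < 53 this is already reduced: 6² ≡ 36 (mod 53).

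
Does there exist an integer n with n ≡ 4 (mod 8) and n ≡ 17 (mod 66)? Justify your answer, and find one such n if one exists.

No, no such integer exists.

Both moduli are multiples of 2 = gcd(8, 66), so any solution would satisfy n ≡ 4 and n ≡ 17 modulo 2 simultaneously.
But 4 mod 2 = 0 while 17 mod 2 = 1, a contradiction.
Therefore no such n exists.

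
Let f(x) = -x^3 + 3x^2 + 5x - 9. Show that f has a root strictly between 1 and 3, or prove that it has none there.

Yes, f has a root in the interval.

f(1) = -2 and f(3) = 6, which have opposite signs.
f is continuous everywhere (it is a polynomial), in particular on [1, 3].
By the Intermediate Value Theorem, f takes the value 0 somewhere in the open interval.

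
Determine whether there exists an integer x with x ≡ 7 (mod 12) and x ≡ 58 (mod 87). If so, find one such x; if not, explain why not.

x = 319

gcd(12, 87) = 3. A simultaneous solution exists iff 7 ≡ 58 (mod 3); here 7 mod 3 = 1 = 58 mod 3, so it does.
Write x = 7 + 12t. Then 12t ≡ 58 − 7 ≡ 51 (mod 87); dividing through by 3 gives 4t ≡ 17 (mod 29).
Note 4·22 = 88 ≡ 1 (mod 29) (as 88 − 1 = 3·29), so 4⁻¹ ≡ 22.
Multiplying by 22: t ≡ 22·17 = 374 ≡ 26 (mod 29).
Then x = 7 + 12·26 = 319.
Check: 319 mod 12 = 7, 319 mod 87 = 58. ✓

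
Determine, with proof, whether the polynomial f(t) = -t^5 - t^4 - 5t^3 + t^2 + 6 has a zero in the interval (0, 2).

f(0) = 6 and f(2) = -78, which have opposite signs.
Since f is a polynomial it is continuous on [0, 2].
By the Intermediate Value Theorem, f takes the value 0 somewhere in the open interval.

Yes, f has a root in the interval.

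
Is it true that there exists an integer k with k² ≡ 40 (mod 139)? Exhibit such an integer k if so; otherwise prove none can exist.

Apply Euler's criterion with the prime 139: 40 is a quadratic residue iff 40^69 ≡ 1 (mod 139), and a non-residue iff it is ≡ −1.
Squaring successively (mod 139): 40^2 = 1600 ≡ 71; 40^4 ≡ 71² = 5041 ≡ 37; 40^8 ≡ 37² = 1369 ≡ 118; 40^16 ≡ 118² = 13924 ≡ 24; 40^32 ≡ 24² = 576 ≡ 20; 40^64 ≡ 20² = 400 ≡ 122.
Since 69 = 64 + 4 + 1, 40^69 ≡ 122 · 37 · 40; multiplying out mod 139: 122·37 = 4514 ≡ 66, then 66·40 = 2640 ≡ 138. Thus 40^69 ≡ 138 ≡ −1 (mod 139).
The value −1 means 40 is a non-residue modulo 139, so k² ≡ 40 (mod 139) is impossible.

No, no such integer exists.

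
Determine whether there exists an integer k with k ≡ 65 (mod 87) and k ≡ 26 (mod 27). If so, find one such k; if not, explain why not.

gcd(87, 27) = 3. A simultaneous solution exists iff 65 ≡ 26 (mod 3); here 65 mod 3 = 2 = 26 mod 3, so it does.
List candidates k ≡ 65 (mod 87): 65, 152, 239, 326, 413, 500, 587, 674. Modulo 27 these are 11, 17, 23, 2, 8, 14, 20, 26; 674 gives 26 as required.
Check: 674 mod 87 = 65, 674 mod 27 = 26. ✓

k = 674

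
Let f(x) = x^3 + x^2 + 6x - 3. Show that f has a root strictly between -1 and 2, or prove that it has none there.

Such a root exists.

f(-1) = -9 and f(2) = 21, which have opposite signs.
As a polynomial, f is continuous on every closed interval.
By the Intermediate Value Theorem f must vanish at some point of (-1, 2).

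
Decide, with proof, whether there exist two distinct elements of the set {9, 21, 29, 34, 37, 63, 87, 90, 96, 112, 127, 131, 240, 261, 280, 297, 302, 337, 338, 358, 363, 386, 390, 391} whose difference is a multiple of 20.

Reduce each element mod 20: 9↦9, 21↦1, 29↦9, 34↦14, 37↦17, 63↦3, 87↦7, 90↦10, 96↦16, 112↦12, 127↦7, 131↦11, 240↦0, 261↦1, 280↦0, 297↦17, 302↦2, 337↦17, 338↦18, 358↦18, 363↦3, 386↦6, 390↦10, 391↦11. The residue 9 repeats (at 9 and 29), and 29 − 9 = 20 = 1·20.

Yes: 9 and 29.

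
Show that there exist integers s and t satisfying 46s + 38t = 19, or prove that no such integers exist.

gcd(46, 38) = 2, so every integer of the form 46s + 38t is a multiple of 2.
But 19 = 2·9 + 1, so 2 ∤ 19.
So the equation is unsolvable over ℤ.

No such integers exist.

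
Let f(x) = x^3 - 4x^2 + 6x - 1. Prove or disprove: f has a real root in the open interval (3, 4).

Evaluate at the endpoints: f(3) = 8, f(4) = 23 — same sign (positive).
f'(x) = 3x^2 - 8x + 6 has discriminant (-8)² − 4·3·6 = -8 < 0, so f' has no real roots and is positive for every real x.
Hence f is strictly increasing on ℝ, and in particular on [3, 4]. A strictly monotone function with same-sign endpoint values stays positive on the whole interval, so f has no zero in (3, 4).

f has no root in that interval.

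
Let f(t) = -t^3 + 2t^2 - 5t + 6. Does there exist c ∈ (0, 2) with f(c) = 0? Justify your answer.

Yes, f has a root in the interval.

f(0) = 6 and f(2) = -4, which have opposite signs.
As a polynomial, f is continuous on every closed interval.
So by the Intermediate Value Theorem there is a c strictly between 0 and 2 with f(c) = 0.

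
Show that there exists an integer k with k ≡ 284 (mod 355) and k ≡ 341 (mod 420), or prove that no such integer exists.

No, no such integer exists.

Reduce both congruences modulo 5, which divides 355 and 420: they say k ≡ 284 (mod 5) and k ≡ 341 (mod 5).
However 284 ≡ 4 and 341 ≡ 1 (mod 5), and 4 ≠ 1.
Hence the system has no solution.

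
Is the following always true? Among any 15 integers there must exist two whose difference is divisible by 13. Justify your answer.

Yes.

Each integer lies in one of the 13 residue classes modulo 13.
With 15 integers and only 13 classes, the pigeonhole principle forces two of them, say a and b, into the same class.
Equal remainders mean a − b ≡ 0 (mod 13), so 13 divides their difference.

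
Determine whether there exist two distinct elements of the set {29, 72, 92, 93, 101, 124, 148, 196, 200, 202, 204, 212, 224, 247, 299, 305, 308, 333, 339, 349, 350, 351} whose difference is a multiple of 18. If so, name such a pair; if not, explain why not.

Both 29 and 101 leave remainder 11 on division by 18; their difference 72 = 4·18 is a multiple of 18.

The pair (29, 101) works.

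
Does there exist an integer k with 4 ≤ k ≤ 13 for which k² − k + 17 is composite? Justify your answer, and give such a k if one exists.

There is no such integer k in that range.

The values for k = 4, 5, …, 13 are 29, 37, 47, 59, 73, 89, 107, 127, 149, 173, and each of these is prime.
So no value in the range makes the expression composite.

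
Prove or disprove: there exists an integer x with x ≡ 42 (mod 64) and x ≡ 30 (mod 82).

The moduli are not coprime: gcd(64, 82) = 2. Compatibility requires 2 ∣ (30 − 42) = -12, which holds, so solutions exist.
Put x = 42 + 64t, so we need 64t ≡ 70 (mod 82), equivalently (divide by 2) 32t ≡ 35 (mod 41).
To invert 32 modulo 41: 41 = 1·32 + 9, 32 = 3·9 + 5, 9 = 1·5 + 4, 5 = 1·4 + 1, 4 = 4·1 + 0, and unwinding, 1 = 5 − 1·4 = 5 − (9 − 1·5) = −9 + 2·5 = −9 + 2·(32 − 3·9) = 2·32 − 7·9 = 2·32 − 7·(41 − 1·32) = −7·41 + 9·32. Thus 32⁻¹ ≡ 9 (mod 41).
Therefore t ≡ 9·35 = 315 ≡ 28 (mod 41).
Then x = 42 + 64·28 = 1834.
Check: 1834 mod 64 = 42, 1834 mod 82 = 30. ✓

x = 1834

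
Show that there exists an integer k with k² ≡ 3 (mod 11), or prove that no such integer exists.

k = 6

Take k = 6. Then 6² = 36 = 3·11 + 3, so 6² ≡ 3 (mod 11).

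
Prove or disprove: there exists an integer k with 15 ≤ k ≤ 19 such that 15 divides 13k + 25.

At k = 15, 13·15 + 25 = 220 ≡ 10 (mod 15), and each step in k adds 13, giving residues 10, 8, 6, 4, 2 for k = 15, 16, …, 19.
None is 0, so 15 never divides 13k + 25 on this range.

There is no such integer k in that range.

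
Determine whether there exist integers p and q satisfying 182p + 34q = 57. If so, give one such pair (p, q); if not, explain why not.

No, no such integers exist.

Any value of 182p + 34q is a multiple of gcd(182, 34) = 2.
But 57 = 2·28 + 1, so 2 ∤ 57.
Therefore 182p + 34q = 57 has no solution in integers.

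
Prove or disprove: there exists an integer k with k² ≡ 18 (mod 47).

k = 26 works: 26² = 676, and 676 − 18 = 658 = 14·47.

k = 26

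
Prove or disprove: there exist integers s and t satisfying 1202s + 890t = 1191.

gcd(1202, 890) = 2, so every integer of the form 1202s + 890t is a multiple of 2.
But 1191 = 2·595 + 1, so 2 ∤ 1191.
So the equation is unsolvable over ℤ.

There are no such integers.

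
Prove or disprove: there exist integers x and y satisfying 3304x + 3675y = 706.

Both 3304 and 3675 are divisible by gcd(3304, 3675) = 7, hence so is any combination 3304x + 3675y.
But 706 is not a multiple of 7 (it leaves remainder 6).
Hence no integers x, y satisfy the equation.

No such integers exist.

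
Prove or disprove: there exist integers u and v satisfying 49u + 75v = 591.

u = 9, v = 2

Since gcd(49, 75) = 1, every integer is an integer combination of 49 and 75.
Euclidean algorithm: 75 = 1·49 + 26, 49 = 1·26 + 23, 26 = 1·23 + 3, 23 = 7·3 + 2, 3 = 1·2 + 1, 2 = 2·1 + 0.
Back-substituting, 1 = 3 − 1·2 = 3 − (23 − 7·3) = −23 + 8·3 = −23 + 8·(26 − 1·23) = 8·26 − 9·23 = 8·26 − 9·(49 − 1·26) = −9·49 + 17·26 = −9·49 + 17·(75 − 1·49) = 17·75 − 26·49; that is, 49·(-26) + 75·17 = 1.
Times 591: 49·(-15366) + 75·10047 = 591, so (-15366, 10047) solves it.
Adding 205·75 to u and subtracting 205·49 from v gives the tidier solution (9, 2).
Check: 49·9 + 75·2 = 441 + 150 = 591. ✓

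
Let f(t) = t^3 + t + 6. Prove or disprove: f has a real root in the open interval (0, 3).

No such root exists.

f(0) = 6 and f(3) = 36, both positive.
The derivative f'(t) = 3t^2 + 1 is a quadratic with discriminant 0² − 4·3·1 = -12 < 0; it never vanishes, so it is always positive (sign of the leading coefficient).
Hence f is strictly increasing on ℝ, and in particular on [0, 3]. A strictly monotone function with same-sign endpoint values stays positive on the whole interval, so f has no zero in (0, 3).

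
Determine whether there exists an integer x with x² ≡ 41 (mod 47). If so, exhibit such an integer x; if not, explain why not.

No such integer exists.

Apply Euler's criterion with the prime 47: 41 is a quadratic residue iff 41^23 ≡ 1 (mod 47), and a non-residue iff it is ≡ −1.
Repeated squaring mod 47: 41^2 = 1681 ≡ 36; 41^4 ≡ 36² = 1296 ≡ 27; 41^8 ≡ 27² = 729 ≡ 24; 41^16 ≡ 24² = 576 ≡ 12.
Since 23 = 16 + 4 + 2 + 1, 41^23 ≡ 12 · 27 · 36 · 41; multiplying out mod 47: 12·27 = 324 ≡ 42, then 42·36 = 1512 ≡ 8, then 8·41 = 328 ≡ 46. Thus 41^23 ≡ 46 ≡ −1 (mod 47).
By Euler's criterion 41 is a quadratic non-residue mod 47: no x satisfies x² ≡ 41 (mod 47).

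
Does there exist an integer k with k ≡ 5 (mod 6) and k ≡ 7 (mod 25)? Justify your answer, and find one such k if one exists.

k = 107

Since 6 and 25 share no common factor, CRT says the pair of congruences has a solution (unique mod 150).
Write k = 5 + 6t and require 5 + 6t ≡ 7 (mod 25), i.e. 6t ≡ 2 (mod 25).
To invert 6 modulo 25: 25 = 4·6 + 1, 6 = 6·1 + 0, and unwinding, 1 = 25 − 4·6. Thus 6⁻¹ ≡ -4 ≡ 21 (mod 25).
Therefore t ≡ 21·2 = 42 ≡ 17 (mod 25).
With t = 17: k = 5 + 6·17 = 107.
Indeed 107 ≡ 5 (mod 6) and 107 ≡ 7 (mod 25).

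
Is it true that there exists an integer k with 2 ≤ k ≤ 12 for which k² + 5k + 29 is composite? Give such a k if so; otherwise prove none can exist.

At k = 8: 8² + 5·8 + 29 = 133 = 7·19, which is composite.

k = 8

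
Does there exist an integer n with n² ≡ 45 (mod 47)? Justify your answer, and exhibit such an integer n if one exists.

No, no such integer exists.

Apply Euler's criterion with the prime 47: 45 is a quadratic residue iff 45^23 ≡ 1 (mod 47), and a non-residue iff it is ≡ −1.
Repeated squaring mod 47: 45^2 = 2025 ≡ 4; 45^4 ≡ 4² = 16 ≡ 16; 45^8 ≡ 16² = 256 ≡ 21; 45^16 ≡ 21² = 441 ≡ 18.
Since 23 = 16 + 4 + 2 + 1, 45^23 ≡ 18 · 16 · 4 · 45; multiplying out mod 47: 18·16 = 288 ≡ 6, then 6·4 = 24 ≡ 24, then 24·45 = 1080 ≡ 46. Thus 45^23 ≡ 46 ≡ −1 (mod 47).
By Euler's criterion 45 is a quadratic non-residue mod 47: no n satisfies n² ≡ 45 (mod 47).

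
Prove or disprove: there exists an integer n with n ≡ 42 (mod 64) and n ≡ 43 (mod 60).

gcd(64, 60) = 4. If n ≡ 42 (mod 64) and n ≡ 43 (mod 60), then n ≡ 42 (mod 4) and n ≡ 43 (mod 4).
These are incompatible: 42 − 43 = -1 is not divisible by 4.
Therefore no such n exists.

No such integer exists.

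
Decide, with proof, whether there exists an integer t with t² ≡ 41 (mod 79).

There is no such integer.

Apply Euler's criterion with the prime 79: 41 is a quadratic residue iff 41^39 ≡ 1 (mod 79), and a non-residue iff it is ≡ −1.
Squaring successively (mod 79): 41^2 = 1681 ≡ 22; 41^4 ≡ 22² = 484 ≡ 10; 41^8 ≡ 10² = 100 ≡ 21; 41^16 ≡ 21² = 441 ≡ 46; 41^32 ≡ 46² = 2116 ≡ 62.
Since 39 = 32 + 4 + 2 + 1, 41^39 ≡ 62 · 10 · 22 · 41; multiplying out mod 79: 62·10 = 620 ≡ 67, then 67·22 = 1474 ≡ 52, then 52·41 = 2132 ≡ 78. Thus 41^39 ≡ 78 ≡ −1 (mod 79).
The value −1 means 41 is a non-residue modulo 79, so t² ≡ 41 (mod 79) is impossible.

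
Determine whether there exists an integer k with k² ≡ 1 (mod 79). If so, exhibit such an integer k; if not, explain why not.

Take k = 78. Then 78² = 6084 = 77·79 + 1, so 78² ≡ 1 (mod 79).

k = 78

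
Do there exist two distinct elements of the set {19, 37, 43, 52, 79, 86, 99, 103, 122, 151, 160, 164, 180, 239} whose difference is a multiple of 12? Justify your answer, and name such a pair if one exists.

19 and 43 are such a pair.

19 mod 12 = 7 and 43 mod 12 = 7, so 43 − 19 = 24 = 2·12.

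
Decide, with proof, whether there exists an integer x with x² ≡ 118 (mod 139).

x = 37

x = 37 works: 37² = 1369, and 1369 − 118 = 1251 = 9·139.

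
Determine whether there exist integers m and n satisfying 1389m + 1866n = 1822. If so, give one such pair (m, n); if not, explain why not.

There are no such integers.

Both 1389 and 1866 are divisible by gcd(1389, 1866) = 3, hence so is any combination 1389m + 1866n.
But 1822 is not a multiple of 3 (it leaves remainder 1).
So the equation is unsolvable over ℤ.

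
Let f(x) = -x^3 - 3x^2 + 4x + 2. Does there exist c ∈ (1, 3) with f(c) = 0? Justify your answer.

Yes, f has a root in the interval.

f(1) = 2 and f(3) = -40, which have opposite signs.
Since f is a polynomial it is continuous on [1, 3].
By the Intermediate Value Theorem, f takes the value 0 somewhere in the open interval.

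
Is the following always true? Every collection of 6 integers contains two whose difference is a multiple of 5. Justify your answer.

Each integer lies in one of the 5 residue classes modulo 5.
Since 6 > 5, two of the 6 integers must share a residue class by the pigeonhole principle; call them a and b.
Equal remainders mean a − b ≡ 0 (mod 5), so 5 divides their difference.

Yes.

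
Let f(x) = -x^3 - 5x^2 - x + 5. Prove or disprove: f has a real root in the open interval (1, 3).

f has no root in that interval.

The endpoint values f(1) = -2 and f(3) = -70 are both negative. Claim: f(x) < 0 for every x in (1, 3).
Substitute x = 1 + u, where 0 < u < 2 on the interval. Expanding, f(1 + u) = -u^3 - 8u^2 - 14u - 2.
All 4 nonzero coefficients of this polynomial in u are negative; hence for u > 0 the value is a sum of negative terms (the constant -2 among them).
Therefore f(x) < 0 throughout (1, 3), and f has no zero there.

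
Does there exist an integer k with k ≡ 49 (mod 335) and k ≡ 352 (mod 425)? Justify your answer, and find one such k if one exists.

No, no such integer exists.

Both moduli are multiples of 5 = gcd(335, 425), so any solution would satisfy k ≡ 49 and k ≡ 352 modulo 5 simultaneously.
These are incompatible: 49 − 352 = -303 is not divisible by 5.
Hence the system has no solution.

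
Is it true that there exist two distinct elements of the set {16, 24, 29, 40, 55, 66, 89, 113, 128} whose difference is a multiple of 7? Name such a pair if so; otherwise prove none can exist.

Yes: 16 and 128.

Reduce each element mod 7: 16↦2, 24↦3, 29↦1, 40↦5, 55↦6, 66↦3, 89↦5, 113↦1, 128↦2. The residue 2 repeats (at 16 and 128), and 128 − 16 = 112 = 16·7.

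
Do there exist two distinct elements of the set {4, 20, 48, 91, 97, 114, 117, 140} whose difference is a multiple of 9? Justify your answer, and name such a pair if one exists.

Two integers differ by a multiple of 9 exactly when they have the same residue mod 9. The residues are 4↦4, 20↦2, 48↦3, 91↦1, 97↦7, 114↦6, 117↦0, 140↦5.
No residue repeats among the 8 elements, so no pair has difference ≡ 0 (mod 9).

No, no such pair exists.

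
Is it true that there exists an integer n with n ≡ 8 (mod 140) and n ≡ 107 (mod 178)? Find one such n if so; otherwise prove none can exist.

gcd(140, 178) = 2. If n ≡ 8 (mod 140) and n ≡ 107 (mod 178), then n ≡ 8 (mod 2) and n ≡ 107 (mod 2).
However 8 ≡ 0 and 107 ≡ 1 (mod 2), and 0 ≠ 1.
Hence the system has no solution.

No such integer exists.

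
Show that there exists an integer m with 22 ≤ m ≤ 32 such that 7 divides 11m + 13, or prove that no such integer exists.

m = 23 works, since 11·23 + 13 = 266 = 38·7.

m = 23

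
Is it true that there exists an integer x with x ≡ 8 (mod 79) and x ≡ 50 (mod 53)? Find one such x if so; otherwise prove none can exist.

The moduli 79 and 53 are coprime, so by the Chinese Remainder Theorem a unique solution modulo 4187 exists.
Any solution of the first congruence is x = 8 + 79t; substituting into the second, 79t ≡ 50 − 8 ≡ 42 (mod 53).
79 ≡ 26 (mod 53), so this reads 26t ≡ 42 (mod 53). Note 26·51 = 1326 ≡ 1 (mod 53) (as 1326 − 1 = 25·53), so 26⁻¹ ≡ 51.
Multiplying by 51: t ≡ 51·42 = 2142 ≡ 22 (mod 53).
Taking t = 22 gives x = 8 + 79·22 = 1746.
Verify: 1746 = 22·79 + 8 and 1746 = 32·53 + 50. ✓

x = 1746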